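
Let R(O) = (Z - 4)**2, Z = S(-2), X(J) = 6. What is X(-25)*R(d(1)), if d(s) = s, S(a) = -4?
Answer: 384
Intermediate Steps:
Z = -4
R(O) = 64 (R(O) = (-4 - 4)**2 = (-8)**2 = 64)
X(-25)*R(d(1)) = 6*64 = 384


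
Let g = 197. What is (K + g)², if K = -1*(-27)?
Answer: 50176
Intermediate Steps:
K = 27
(K + g)² = (27 + 197)² = 224² = 50176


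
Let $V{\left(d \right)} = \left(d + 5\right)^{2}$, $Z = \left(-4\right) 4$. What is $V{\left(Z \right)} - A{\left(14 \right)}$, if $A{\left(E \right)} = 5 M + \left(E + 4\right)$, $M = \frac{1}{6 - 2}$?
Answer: $\frac{407}{4} \approx 101.75$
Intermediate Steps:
$M = \frac{1}{4} \approx 0.25$
$Z = -16$
$V{\left(d \right)} = \left(5 + d\right)^{2}$
$A{\left(E \right)} = \frac{21}{4} + E$ ($A{\left(E \right)} = 5 \cdot \frac{1}{4} + \left(E + 4\right) = \frac{5}{4} + \left(4 + E\right) = \frac{21}{4} + E$)
$V{\left(Z \right)} - A{\left(14 \right)} = \left(5 - 16\right)^{2} - \left(\frac{21}{4} + 14\right) = \left(-11\right)^{2} - \frac{77}{4} = 121 - \frac{77}{4} = \frac{407}{4}$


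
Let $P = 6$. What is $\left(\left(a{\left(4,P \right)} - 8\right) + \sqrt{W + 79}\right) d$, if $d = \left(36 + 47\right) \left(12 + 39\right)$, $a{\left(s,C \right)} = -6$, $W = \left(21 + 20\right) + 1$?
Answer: $-12699$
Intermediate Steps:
$W = 42$ ($W = 41 + 1 = 42$)
$d = 4233$ ($d = 83 \cdot 51 = 4233$)
$\left(\left(a{\left(4,P \right)} - 8\right) + \sqrt{W + 79}\right) d = \left(\left(-6 - 8\right) + \sqrt{42 + 79}\right) 4233 = \left(\left(-6 - 8\right) + \sqrt{121}\right) 4233 = \left(-14 + 11\right) 4233 = \left(-3\right) 4233 = -12699$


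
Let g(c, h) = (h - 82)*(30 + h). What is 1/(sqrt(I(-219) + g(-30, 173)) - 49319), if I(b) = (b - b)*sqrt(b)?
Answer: -49319/2432345288 - 7*sqrt(377)/2432345288 ≈ -2.0332e-5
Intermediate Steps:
g(c, h) = (-82 + h)*(30 + h)
I(b) = 0 (I(b) = 0*sqrt(b) = 0)
1/(sqrt(I(-219) + g(-30, 173)) - 49319) = 1/(sqrt(0 + (-2460 + 173**2 - 52*173)) - 49319) = 1/(sqrt(0 + (-2460 + 29929 - 8996)) - 49319) = 1/(sqrt(0 + 18473) - 49319) = 1/(sqrt(18473) - 49319) = 1/(7*sqrt(377) - 49319) = 1/(-49319 + 7*sqrt(377))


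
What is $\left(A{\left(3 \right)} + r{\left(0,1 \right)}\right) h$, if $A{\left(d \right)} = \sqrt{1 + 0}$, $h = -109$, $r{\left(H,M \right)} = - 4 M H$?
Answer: $-109$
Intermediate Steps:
$r{\left(H,M \right)} = - 4 H M$
$A{\left(d \right)} = 1$ ($A{\left(d \right)} = \sqrt{1} = 1$)
$\left(A{\left(3 \right)} + r{\left(0,1 \right)}\right) h = \left(1 - 0 \cdot 1\right) \left(-109\right) = \left(1 + 0\right) \left(-109\right) = 1 \left(-109\right) = -109$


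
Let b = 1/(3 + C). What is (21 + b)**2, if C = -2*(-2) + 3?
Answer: 44521/100 ≈ 445.21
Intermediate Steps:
C = 7 (C = 4 + 3 = 7)
b = 1/10 (b = 1/(3 + 7) = 1/10 ≈ 0.10000)
(21 + b)**2 = (21 + 1/10)**2 = (211/10)**2 = 44521/100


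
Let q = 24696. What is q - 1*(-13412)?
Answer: 38108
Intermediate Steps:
q - 1*(-13412) = 24696 - 1*(-13412) = 24696 + 13412 = 38108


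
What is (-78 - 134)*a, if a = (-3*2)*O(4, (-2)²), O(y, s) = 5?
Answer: 6360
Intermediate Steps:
a = -30 (a = -3*2*5 = -6*5 = -30)
(-78 - 134)*a = (-78 - 134)*(-30) = -212*(-30) = 6360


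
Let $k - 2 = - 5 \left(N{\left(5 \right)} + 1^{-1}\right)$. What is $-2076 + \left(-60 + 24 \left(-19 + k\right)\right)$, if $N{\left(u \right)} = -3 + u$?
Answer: $-2904$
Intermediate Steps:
$k = -13$ ($k = 2 - 5 \left(\left(-3 + 5\right) + 1^{-1}\right) = 2 - 5 \left(2 + 1\right) = 2 - 15 = -13$)
$-2076 + \left(-60 + 24 \left(-19 + k\right)\right) = -2076 + \left(-60 + 24 \left(-19 - 13\right)\right) = -2076 + \left(-60 + 24 \left(-32\right)\right) = -2076 - 828 = -2904$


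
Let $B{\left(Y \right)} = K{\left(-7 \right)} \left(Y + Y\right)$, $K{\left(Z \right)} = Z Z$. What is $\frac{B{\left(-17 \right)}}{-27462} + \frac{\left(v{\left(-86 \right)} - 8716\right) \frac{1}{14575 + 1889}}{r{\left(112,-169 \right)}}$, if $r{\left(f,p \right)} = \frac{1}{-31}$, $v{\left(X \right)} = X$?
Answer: $\frac{626730439}{37677864} \approx 16.634$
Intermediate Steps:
$K{\left(Z \right)} = Z^{2}$
$r{\left(f,p \right)} = - \frac{1}{31}$
$B{\left(Y \right)} = 98 Y$ ($B{\left(Y \right)} = \left(-7\right)^{2} \left(Y + Y\right) = 49 \cdot 2 Y = 98 Y$)
$\frac{B{\left(-17 \right)}}{-27462} + \frac{\left(v{\left(-86 \right)} - 8716\right) \frac{1}{14575 + 1889}}{r{\left(112,-169 \right)}} = \frac{98 \left(-17\right)}{-27462} + \frac{\left(-86 - 8716\right) \frac{1}{14575 + 1889}}{- \frac{1}{31}} = \left(-1666\right) \left(- \frac{1}{27462}\right) + - \frac{8802}{16464} \left(-31\right) = \frac{833}{13731} + \left(-8802\right) \frac{1}{16464} \left(-31\right) = \frac{833}{13731} - - \frac{45477}{2744} = \frac{833}{13731} + \frac{45477}{2744} = \frac{626730439}{37677864}$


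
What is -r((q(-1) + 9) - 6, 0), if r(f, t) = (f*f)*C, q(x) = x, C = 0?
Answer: 0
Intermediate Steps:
r(f, t) = 0 (r(f, t) = (f*f)*0 = f**2*0 = 0)
-r((q(-1) + 9) - 6, 0) = -1*0 = 0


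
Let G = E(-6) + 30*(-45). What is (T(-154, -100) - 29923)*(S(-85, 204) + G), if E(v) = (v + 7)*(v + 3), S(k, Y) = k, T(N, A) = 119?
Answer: 42858152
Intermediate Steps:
E(v) = (3 + v)*(7 + v) (E(v) = (7 + v)*(3 + v) = (3 + v)*(7 + v))
G = -1353 (G = (21 + (-6)**2 + 10*(-6)) + 30*(-45) = (21 + 36 - 60) - 1350 = -3 - 1350 = -1353)
(T(-154, -100) - 29923)*(S(-85, 204) + G) = (119 - 29923)*(-85 - 1353) = -29804*(-1438) = 42858152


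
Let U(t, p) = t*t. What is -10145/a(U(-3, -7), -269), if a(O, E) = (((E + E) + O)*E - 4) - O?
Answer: -10145/142288 ≈ -0.071299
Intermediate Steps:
U(t, p) = t²
a(O, E) = -4 - O + E*(O + 2*E) (a(O, E) = ((2*E + O)*E - 4) - O = ((O + 2*E)*E - 4) - O = (E*(O + 2*E) - 4) - O = (-4 + E*(O + 2*E)) - O = -4 - O + E*(O + 2*E))
-10145/a(U(-3, -7), -269) = -10145/(-4 - 1*(-3)² + 2*(-269)² - 269*(-3)²) = -10145/(-4 - 1*9 + 2*72361 - 269*9) = -10145/(-4 - 9 + 144722 - 2421) = -10145/142288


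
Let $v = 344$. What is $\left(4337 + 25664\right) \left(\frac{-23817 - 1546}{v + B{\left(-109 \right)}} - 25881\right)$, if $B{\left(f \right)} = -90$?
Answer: $- \frac{197980709137}{254} \approx -7.7945 \cdot 10^{8}$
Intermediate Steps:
$\left(4337 + 25664\right) \left(\frac{-23817 - 1546}{v + B{\left(-109 \right)}} - 25881\right) = \left(4337 + 25664\right) \left(\frac{-23817 - 1546}{344 - 90} - 25881\right) = 30001 \left(- \frac{25363}{254} - 25881\right) = 30001 \left(- \frac{6599137}{254}\right) = - \frac{197980709137}{254}$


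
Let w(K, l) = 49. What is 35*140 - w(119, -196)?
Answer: 4851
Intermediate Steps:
35*140 - w(119, -196) = 35*140 - 1*49 = 4900 - 49 = 4851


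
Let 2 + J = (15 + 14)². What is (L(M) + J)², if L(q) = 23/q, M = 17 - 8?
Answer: 57365476/81 ≈ 7.0822e+5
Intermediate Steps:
M = 9
J = 839 (J = -2 + (15 + 14)² = -2 + 29² = -2 + 841 = 839)
(L(M) + J)² = (23/9 + 839)² = (7574/9)² = 57365476/81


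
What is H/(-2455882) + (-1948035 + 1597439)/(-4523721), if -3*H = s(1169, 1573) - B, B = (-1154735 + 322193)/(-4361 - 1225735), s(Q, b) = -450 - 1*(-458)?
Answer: 176525633449091249/2277671375868640752 ≈ 0.077503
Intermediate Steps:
s(Q, b) = 8 (s(Q, b) = -450 + 458 = 8)
B = 138757/205016 (B = -832542/(-1230096) = -832542*(-1/1230096) = 138757/205016 ≈ 0.67681)
H = -500457/205016 (H = -(8 - 1*138757/205016)/3 = -(8 - 138757/205016)/3 = -⅓*1501371/205016 = -500457/205016 ≈ -2.4411)
H/(-2455882) + (-1948035 + 1597439)/(-4523721) = -500457/205016/(-2455882) + (-1948035 + 1597439)/(-4523721) = -500457/205016*(-1/2455882) - 350596*(-1/4523721) = 500457/503495104112 + 350596/4523721 = 176525633449091249/2277671375868640752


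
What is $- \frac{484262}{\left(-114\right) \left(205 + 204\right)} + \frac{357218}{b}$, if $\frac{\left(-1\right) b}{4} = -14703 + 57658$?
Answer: $\frac{16637562593}{2002819830} \approx 8.3071$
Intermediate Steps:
$b = -171820$ ($b = - 4 \left(-14703 + 57658\right) = \left(-4\right) 42955 = -171820$)
$- \frac{484262}{\left(-114\right) \left(205 + 204\right)} + \frac{357218}{b} = - \frac{484262}{\left(-114\right) \left(205 + 204\right)} + \frac{357218}{-171820} = - \frac{484262}{\left(-114\right) 409} + 357218 \left(- \frac{1}{171820}\right) = - \frac{484262}{-46626} - \frac{178609}{85910} = \left(-484262\right) \left(- \frac{1}{46626}\right) - \frac{178609}{85910} = \frac{242131}{23313} - \frac{178609}{85910} = \frac{16637562593}{2002819830}$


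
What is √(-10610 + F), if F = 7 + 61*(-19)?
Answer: I*√11762 ≈ 108.45*I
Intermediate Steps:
F = -1152 (F = 7 - 1159 = -1152)
√(-10610 + F) = √(-10610 - 1152) = √(-11762) = I*√11762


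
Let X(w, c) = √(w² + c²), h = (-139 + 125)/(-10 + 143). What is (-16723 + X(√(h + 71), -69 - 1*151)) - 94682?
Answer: -111405 + √17497993/19 ≈ -1.1118e+5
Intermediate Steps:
h = -2/19 (h = -14/133 = -14*1/133 = -2/19 ≈ -0.10526)
X(w, c) = √(c² + w²)
(-16723 + X(√(h + 71), -69 - 1*151)) - 94682 = (-16723 + √((-69 - 1*151)² + (√(-2/19 + 71))²)) - 94682 = (-16723 + √((-69 - 151)² + (√(1347/19))²)) - 94682 = (-16723 + √((-220)² + (√25593/19)²)) - 94682 = (-16723 + √(48400 + 1347/19)) - 94682 = (-16723 + √(920947/19)) - 94682 = (-16723 + √17497993/19) - 94682 = -111405 + √17497993/19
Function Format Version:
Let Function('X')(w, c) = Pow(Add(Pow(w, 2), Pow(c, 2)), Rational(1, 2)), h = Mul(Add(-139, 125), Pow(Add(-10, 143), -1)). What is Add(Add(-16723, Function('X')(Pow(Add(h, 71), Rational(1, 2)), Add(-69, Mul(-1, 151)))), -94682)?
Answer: Add(-111405, Mul(Rational(1, 19), Pow(17497993, Rational(1, 2)))) ≈ -1.1118e+5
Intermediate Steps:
h = Rational(-2, 19) (h = Mul(-14, Pow(133, -1)) = Mul(-14, Rational(1, 133)) = Rational(-2, 19) ≈ -0.10526)
Function('X')(w, c) = Pow(Add(Pow(c, 2), Pow(w, 2)), Rational(1, 2))
Add(Add(-16723, Function('X')(Pow(Add(h, 71), Rational(1, 2)), Add(-69, Mul(-1, 151)))), -94682) = Add(Add(-16723, Pow(Add(Pow(Add(-69, Mul(-1, 151)), 2), Pow(Pow(Add(Rational(-2, 19), 71), Rational(1, 2)), 2)), Rational(1, 2))), -94682) = Add(Add(-16723, Pow(Add(Pow(Add(-69, -151), 2), Pow(Pow(Rational(1347, 19), Rational(1, 2)), 2)), Rational(1, 2))), -94682) = Add(Add(-16723, Pow(Add(Pow(-220, 2), Pow(Mul(Rational(1, 19), Pow(25593, Rational(1, 2))), 2)), Rational(1, 2))), -94682) = Add(Add(-16723, Pow(Add(48400, Rational(1347, 19)), Rational(1, 2))), -94682) = Add(Add(-16723, Pow(Rational(920947, 19), Rational(1, 2))), -94682) = Add(Add(-16723, Mul(Rational(1, 19), Pow(17497993, Rational(1, 2)))), -94682) = Add(-111405, Mul(Rational(1, 19), Pow(17497993, Rational(1, 2))))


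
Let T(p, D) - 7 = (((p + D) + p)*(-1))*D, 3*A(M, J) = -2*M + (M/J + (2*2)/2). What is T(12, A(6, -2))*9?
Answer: 830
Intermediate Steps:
A(M, J) = 2/3 - 2*M/3 + M/(3*J) (A(M, J) = (-2*M + (M/J + (2*2)/2))/3 = (-2*M + (M/J + 4*(1/2)))/3 = (-2*M + (M/J + 2))/3 = (-2*M + (2 + M/J))/3 = (2 - 2*M + M/J)/3 = 2/3 - 2*M/3 + M/(3*J))
T(p, D) = 7 + D*(-D - 2*p) (T(p, D) = 7 + (((p + D) + p)*(-1))*D = 7 + (((D + p) + p)*(-1))*D = 7 + ((D + 2*p)*(-1))*D = 7 + (-D - 2*p)*D = 7 + D*(-D - 2*p))
T(12, A(6, -2))*9 = (7 - ((1/3)*(6 - 2*(-2)*(-1 + 6))/(-2))**2 - 2*(1/3)*(6 - 2*(-2)*(-1 + 6))/(-2)*12)*9 = (7 - ((1/3)*(-1/2)*(6 - 2*(-2)*5))**2 - 2*(1/3)*(-1/2)*(6 - 2*(-2)*5)*12)*9 = (7 - ((1/3)*(-1/2)*(6 + 20))**2 - 2*(1/3)*(-1/2)*(6 + 20)*12)*9 = (7 - ((1/3)*(-1/2)*26)**2 - 2*(1/3)*(-1/2)*26*12)*9 = (7 - (-13/3)**2 - 2*(-13/3)*12)*9 = (7 - 1*169/9 + 104)*9 = (7 - 169/9 + 104)*9 = (830/9)*9 = 830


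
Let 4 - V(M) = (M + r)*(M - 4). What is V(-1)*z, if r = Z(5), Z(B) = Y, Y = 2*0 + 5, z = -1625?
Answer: -39000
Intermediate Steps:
Y = 5 (Y = 0 + 5 = 5)
Z(B) = 5
r = 5
V(M) = 4 - (-4 + M)*(5 + M) (V(M) = 4 - (M + 5)*(M - 4) = 4 - (5 + M)*(-4 + M) = 4 - (-4 + M)*(5 + M))
V(-1)*z = (24 - 1*(-1) - 1*(-1)**2)*(-1625) = (24 + 1 - 1*1)*(-1625) = (24 + 1 - 1)*(-1625) = 24*(-1625) = -39000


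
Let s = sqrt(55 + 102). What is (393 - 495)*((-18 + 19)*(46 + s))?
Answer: -4692 - 102*sqrt(157) ≈ -5970.1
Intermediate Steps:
s = sqrt(157) ≈ 12.530
(393 - 495)*((-18 + 19)*(46 + s)) = (393 - 495)*((-18 + 19)*(46 + sqrt(157))) = -102*(46 + sqrt(157)) = -4692 - 102*sqrt(157)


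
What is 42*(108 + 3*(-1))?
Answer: 4410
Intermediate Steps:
42*(108 + 3*(-1)) = 42*(108 - 3) = 42*105 = 4410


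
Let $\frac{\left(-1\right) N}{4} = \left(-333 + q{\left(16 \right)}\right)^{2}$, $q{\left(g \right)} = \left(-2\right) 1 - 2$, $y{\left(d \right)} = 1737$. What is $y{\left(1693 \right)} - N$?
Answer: $456013$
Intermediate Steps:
$q{\left(g \right)} = -4$ ($q{\left(g \right)} = -2 - 2 = -4$)
$N = -454276$ ($N = - 4 \left(-333 - 4\right)^{2} = - 4 \left(-337\right)^{2} = \left(-4\right) 113569 = -454276$)
$y{\left(1693 \right)} - N = 1737 - -454276 = 1737 + 454276 = 456013$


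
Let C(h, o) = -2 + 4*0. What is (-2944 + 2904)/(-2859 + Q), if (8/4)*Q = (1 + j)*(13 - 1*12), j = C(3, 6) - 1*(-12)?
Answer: 80/5707 ≈ 0.014018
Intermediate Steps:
C(h, o) = -2 (C(h, o) = -2 + 0 = -2)
j = 10 (j = -2 - 1*(-12) = -2 + 12 = 10)
Q = 11/2 (Q = ((1 + 10)*(13 - 1*12))/2 = (11*(13 - 12))/2 = (11*1)/2 = (½)*11 = 11/2 ≈ 5.5000)
(-2944 + 2904)/(-2859 + Q) = (-2944 + 2904)/(-2859 + 11/2) = -40/(-5707/2) = -40*(-2/5707) = 80/5707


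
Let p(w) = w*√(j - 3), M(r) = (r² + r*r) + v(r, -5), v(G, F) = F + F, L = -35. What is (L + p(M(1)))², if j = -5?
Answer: 713 + 1120*I*√2 ≈ 713.0 + 1583.9*I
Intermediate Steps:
v(G, F) = 2*F
M(r) = -10 + 2*r² (M(r) = (r² + r*r) + 2*(-5) = (r² + r²) - 10 = 2*r² - 10 = -10 + 2*r²)
p(w) = 2*I*w*√2 (p(w) = w*√(-5 - 3) = w*√(-8) = w*(2*I*√2) = 2*I*w*√2)
(L + p(M(1)))² = (-35 + 2*I*(-10 + 2*1²)*√2)² = (-35 + 2*I*(-10 + 2*1)*√2)² = (-35 + 2*I*(-10 + 2)*√2)² = (-35 + 2*I*(-8)*√2)² = (-35 - 16*I*√2)²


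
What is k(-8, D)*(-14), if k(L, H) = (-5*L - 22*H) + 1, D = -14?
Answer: -4886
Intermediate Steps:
k(L, H) = 1 - 22*H - 5*L (k(L, H) = (-22*H - 5*L) + 1 = 1 - 22*H - 5*L)
k(-8, D)*(-14) = (1 - 22*(-14) - 5*(-8))*(-14) = (1 + 308 + 40)*(-14) = 349*(-14) = -4886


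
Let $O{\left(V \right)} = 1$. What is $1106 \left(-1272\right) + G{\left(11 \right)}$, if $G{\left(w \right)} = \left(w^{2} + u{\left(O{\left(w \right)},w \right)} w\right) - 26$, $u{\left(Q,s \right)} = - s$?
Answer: $-1406858$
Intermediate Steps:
$G{\left(w \right)} = -26$ ($G{\left(w \right)} = \left(w^{2} + - w w\right) - 26 = \left(w^{2} - w^{2}\right) - 26 = 0 - 26 = -26$)
$1106 \left(-1272\right) + G{\left(11 \right)} = 1106 \left(-1272\right) - 26 = -1406832 - 26 = -1406858$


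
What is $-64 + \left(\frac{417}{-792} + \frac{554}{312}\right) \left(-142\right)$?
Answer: $- \frac{138067}{572} \approx -241.38$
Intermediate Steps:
$-64 + \left(\frac{417}{-792} + \frac{554}{312}\right) \left(-142\right) = -64 + \left(417 \left(- \frac{1}{792}\right) + 554 \cdot \frac{1}{312}\right) \left(-142\right) = -64 + \left(- \frac{139}{264} + \frac{277}{156}\right) \left(-142\right) = -64 + \frac{1429}{1144} \left(-142\right) = -64 - \frac{101459}{572} = - \frac{138067}{572}$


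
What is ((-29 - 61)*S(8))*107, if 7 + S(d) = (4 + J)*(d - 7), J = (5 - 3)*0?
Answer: 28890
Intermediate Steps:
J = 0 (J = 2*0 = 0)
S(d) = -35 + 4*d (S(d) = -7 + (4 + 0)*(d - 7) = -7 + 4*(-7 + d) = -7 + (-28 + 4*d) = -35 + 4*d)
((-29 - 61)*S(8))*107 = ((-29 - 61)*(-35 + 4*8))*107 = -90*(-35 + 32)*107 = -90*(-3)*107 = 270*107 = 28890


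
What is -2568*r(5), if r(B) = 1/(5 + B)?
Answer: -1284/5 ≈ -256.80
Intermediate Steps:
-2568*r(5) = -2568/(5 + 5) = -2568/10 = -2568*1/10 = -1284/5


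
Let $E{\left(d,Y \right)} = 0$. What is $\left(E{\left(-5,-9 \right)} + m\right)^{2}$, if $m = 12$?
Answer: $144$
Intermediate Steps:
$\left(E{\left(-5,-9 \right)} + m\right)^{2} = \left(0 + 12\right)^{2} = 12^{2} = 144$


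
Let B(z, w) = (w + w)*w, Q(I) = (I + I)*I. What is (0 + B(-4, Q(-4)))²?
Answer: 4194304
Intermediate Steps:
Q(I) = 2*I² (Q(I) = (2*I)*I = 2*I²)
B(z, w) = 2*w² (B(z, w) = (2*w)*w = 2*w²)
(0 + B(-4, Q(-4)))² = (0 + 2*(2*(-4)²)²)² = (0 + 2*(2*16)²)² = (0 + 2*32²)² = (0 + 2*1024)² = (0 + 2048)² = 2048² = 4194304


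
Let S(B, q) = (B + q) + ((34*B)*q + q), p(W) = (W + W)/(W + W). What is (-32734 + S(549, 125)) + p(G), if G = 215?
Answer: 2301316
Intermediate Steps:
p(W) = 1 (p(W) = (2*W)/((2*W)) = (2*W)*(1/(2*W)) = 1)
S(B, q) = B + 2*q + 34*B*q (S(B, q) = (B + q) + (34*B*q + q) = (B + q) + (q + 34*B*q) = B + 2*q + 34*B*q)
(-32734 + S(549, 125)) + p(G) = (-32734 + (549 + 2*125 + 34*549*125)) + 1 = (-32734 + (549 + 250 + 2333250)) + 1 = (-32734 + 2334049) + 1 = 2301315 + 1 = 2301316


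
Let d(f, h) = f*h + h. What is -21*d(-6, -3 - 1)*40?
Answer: -16800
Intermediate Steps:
d(f, h) = h + f*h
-21*d(-6, -3 - 1)*40 = -21*(-3 - 1)*(1 - 6)*40 = -(-84)*(-5)*40 = -21*20*40 = -420*40 = -16800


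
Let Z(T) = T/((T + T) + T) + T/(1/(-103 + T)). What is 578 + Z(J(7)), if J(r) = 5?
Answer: 265/3 ≈ 88.333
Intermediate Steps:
Z(T) = ⅓ + T*(-103 + T) (Z(T) = T/(2*T + T) + T*(-103 + T) = T/((3*T)) + T*(-103 + T) = T*(1/(3*T)) + T*(-103 + T) = ⅓ + T*(-103 + T))
578 + Z(J(7)) = 578 + (⅓ + 5² - 103*5) = 578 + (⅓ + 25 - 515) = 578 - 1469/3 = 265/3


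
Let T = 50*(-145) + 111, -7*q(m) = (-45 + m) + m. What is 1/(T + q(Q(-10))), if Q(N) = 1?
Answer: -7/49930 ≈ -0.00014020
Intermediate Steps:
q(m) = 45/7 - 2*m/7 (q(m) = -((-45 + m) + m)/7 = -(-45 + 2*m)/7 = 45/7 - 2*m/7)
T = -7139 (T = -7250 + 111 = -7139)
1/(T + q(Q(-10))) = 1/(-7139 + (45/7 - 2/7*1)) = 1/(-7139 + (45/7 - 2/7)) = 1/(-7139 + 43/7) = 1/(-49930/7) = -7/49930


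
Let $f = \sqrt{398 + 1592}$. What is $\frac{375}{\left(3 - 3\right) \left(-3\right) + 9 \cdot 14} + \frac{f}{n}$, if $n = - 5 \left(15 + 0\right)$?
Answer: $\frac{125}{42} - \frac{\sqrt{1990}}{75} \approx 2.3814$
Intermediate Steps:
$n = -75$ ($n = \left(-5\right) 15 = -75$)
$f = \sqrt{1990} \approx 44.609$
$\frac{375}{\left(3 - 3\right) \left(-3\right) + 9 \cdot 14} + \frac{f}{n} = \frac{375}{\left(3 - 3\right) \left(-3\right) + 9 \cdot 14} + \frac{\sqrt{1990}}{-75} = \frac{375}{0 \left(-3\right) + 126} + \sqrt{1990} \left(- \frac{1}{75}\right) = \frac{375}{0 + 126} - \frac{\sqrt{1990}}{75} = \frac{375}{126} - \frac{\sqrt{1990}}{75} = 375 \cdot \frac{1}{126} - \frac{\sqrt{1990}}{75} = \frac{125}{42} - \frac{\sqrt{1990}}{75}$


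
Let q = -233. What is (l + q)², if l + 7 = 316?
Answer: 5776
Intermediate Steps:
l = 309 (l = -7 + 316 = 309)
(l + q)² = (309 - 233)² = 76² = 5776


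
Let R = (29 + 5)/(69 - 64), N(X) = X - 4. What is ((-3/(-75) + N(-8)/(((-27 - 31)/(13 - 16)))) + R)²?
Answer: 20331081/525625 ≈ 38.680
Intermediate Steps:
N(X) = -4 + X
R = 34/5 ≈ 6.8000
((-3/(-75) + N(-8)/(((-27 - 31)/(13 - 16)))) + R)² = ((-3/(-75) + (-4 - 8)/(((-27 - 31)/(13 - 16)))) + 34/5)² = ((-3*(-1/75) - 12/((-58/(-3)))) + 34/5)² = ((1/25 - 12/((-58*(-⅓)))) + 34/5)² = ((1/25 - 12/58/3) + 34/5)² = ((1/25 - 12*3/58) + 34/5)² = ((1/25 - 18/29) + 34/5)² = (-421/725 + 34/5)² = (4509/725)² = 20331081/525625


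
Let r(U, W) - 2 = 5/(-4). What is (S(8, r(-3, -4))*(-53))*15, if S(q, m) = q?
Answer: -6360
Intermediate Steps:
r(U, W) = 3/4 (r(U, W) = 2 + 5/(-4) = 2 + 5*(-1/4) = 2 - 5/4 = 3/4)
(S(8, r(-3, -4))*(-53))*15 = (8*(-53))*15 = -424*15 = -6360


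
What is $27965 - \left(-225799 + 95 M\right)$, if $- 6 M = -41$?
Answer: $\frac{1518689}{6} \approx 2.5311 \cdot 10^{5}$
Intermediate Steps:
$M = \frac{41}{6}$ ($M = \left(- \frac{1}{6}\right) \left(-41\right) = \frac{41}{6} \approx 6.8333$)
$27965 - \left(-225799 + 95 M\right) = 27965 + \left(225577 - \left(95 \cdot \frac{41}{6} - 222\right)\right) = 27965 + \left(225577 - \left(\frac{3895}{6} - 222\right)\right) = 27965 + \left(225577 - \frac{2563}{6}\right) = 27965 + \frac{1350899}{6} = \frac{1518689}{6}$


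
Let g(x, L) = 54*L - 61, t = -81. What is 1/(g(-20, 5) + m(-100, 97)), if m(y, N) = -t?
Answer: 1/290 ≈ 0.0034483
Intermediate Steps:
m(y, N) = 81 (m(y, N) = -1*(-81) = 81)
g(x, L) = -61 + 54*L
1/(g(-20, 5) + m(-100, 97)) = 1/((-61 + 54*5) + 81) = 1/((-61 + 270) + 81) = 1/(209 + 81) = 1/290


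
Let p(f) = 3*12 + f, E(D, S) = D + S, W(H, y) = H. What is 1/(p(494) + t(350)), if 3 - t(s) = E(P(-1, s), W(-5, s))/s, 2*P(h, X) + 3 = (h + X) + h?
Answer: 140/74553 ≈ 0.0018779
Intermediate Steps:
P(h, X) = -3/2 + h + X/2 (P(h, X) = -3/2 + ((h + X) + h)/2 = -3/2 + ((X + h) + h)/2 = -3/2 + (X + 2*h)/2 = -3/2 + (h + X/2) = -3/2 + h + X/2)
p(f) = 36 + f
t(s) = 3 - (-15/2 + s/2)/s (t(s) = 3 - ((-3/2 - 1 + s/2) - 5)/s = 3 - ((-5/2 + s/2) - 5)/s = 3 - (-15/2 + s/2)/s)
1/(p(494) + t(350)) = 1/((36 + 494) + (5/2)*(3 + 350)/350) = 1/(530 + (5/2)*(1/350)*353) = 1/(530 + 353/140) = 1/(74553/140) = 140/74553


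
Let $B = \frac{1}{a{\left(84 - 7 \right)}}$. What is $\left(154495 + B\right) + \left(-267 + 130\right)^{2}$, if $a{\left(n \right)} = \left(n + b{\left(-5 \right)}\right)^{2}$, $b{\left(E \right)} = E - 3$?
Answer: $\frac{824909905}{4761} \approx 1.7326 \cdot 10^{5}$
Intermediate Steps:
$b{\left(E \right)} = -3 + E$ ($b{\left(E \right)} = E - 3 = -3 + E$)
$a{\left(n \right)} = \left(-8 + n\right)^{2}$ ($a{\left(n \right)} = \left(n - 8\right)^{2} = \left(-8 + n\right)^{2}$)
$B = \frac{1}{4761}$ ($B = \frac{1}{\left(-8 + \left(84 - 7\right)\right)^{2}} = \frac{1}{\left(-8 + 77\right)^{2}} = \frac{1}{69^{2}} = \frac{1}{4761} \approx 0.00021004$)
$\left(154495 + B\right) + \left(-267 + 130\right)^{2} = \left(154495 + \frac{1}{4761}\right) + \left(-267 + 130\right)^{2} = \frac{735550696}{4761} + \left(-137\right)^{2} = \frac{735550696}{4761} + 18769 = \frac{824909905}{4761}$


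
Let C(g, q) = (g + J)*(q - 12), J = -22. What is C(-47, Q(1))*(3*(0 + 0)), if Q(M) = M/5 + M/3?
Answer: 0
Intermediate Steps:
Q(M) = 8*M/15 (Q(M) = M*(⅕) + M*(⅓) = M/5 + M/3 = 8*M/15)
C(g, q) = (-22 + g)*(-12 + q) (C(g, q) = (g - 22)*(q - 12) = (-22 + g)*(-12 + q))
C(-47, Q(1))*(3*(0 + 0)) = (264 - 176/15 - 12*(-47) - 376/15)*(3*(0 + 0)) = (264 - 22*8/15 + 564 - 47*8/15)*(3*0) = (264 - 176/15 + 564 - 376/15)*0 = (3956/5)*0 = 0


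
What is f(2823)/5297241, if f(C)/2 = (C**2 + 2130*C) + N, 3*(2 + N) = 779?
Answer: 83895460/15891723 ≈ 5.2792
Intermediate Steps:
N = 773/3 (N = -2 + (1/3)*779 = -2 + 779/3 = 773/3 ≈ 257.67)
f(C) = 1546/3 + 2*C**2 + 4260*C (f(C) = 2*((C**2 + 2130*C) + 773/3) = 2*(773/3 + C**2 + 2130*C) = 1546/3 + 2*C**2 + 4260*C)
f(2823)/5297241 = (1546/3 + 2*2823**2 + 4260*2823)/5297241 = (1546/3 + 2*7969329 + 12025980)*(1/5297241) = (1546/3 + 15938658 + 12025980)*(1/5297241) = (83895460/3)*(1/5297241) = 83895460/15891723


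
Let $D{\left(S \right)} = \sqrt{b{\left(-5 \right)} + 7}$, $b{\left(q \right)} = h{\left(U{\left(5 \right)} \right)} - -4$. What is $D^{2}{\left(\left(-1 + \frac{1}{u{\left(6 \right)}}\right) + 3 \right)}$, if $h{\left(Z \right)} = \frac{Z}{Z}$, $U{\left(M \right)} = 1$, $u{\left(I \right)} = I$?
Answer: $12$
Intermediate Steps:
$h{\left(Z \right)} = 1$
$b{\left(q \right)} = 5$ ($b{\left(q \right)} = 1 - -4 = 1 + 4 = 5$)
$D{\left(S \right)} = 2 \sqrt{3}$ ($D{\left(S \right)} = \sqrt{5 + 7} = \sqrt{12} = 2 \sqrt{3}$)
$D^{2}{\left(\left(-1 + \frac{1}{u{\left(6 \right)}}\right) + 3 \right)} = \left(2 \sqrt{3}\right)^{2} = 12$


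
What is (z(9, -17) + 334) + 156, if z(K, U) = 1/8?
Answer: 3921/8 ≈ 490.13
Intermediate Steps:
z(K, U) = ⅛
(z(9, -17) + 334) + 156 = (⅛ + 334) + 156 = 2673/8 + 156 = 3921/8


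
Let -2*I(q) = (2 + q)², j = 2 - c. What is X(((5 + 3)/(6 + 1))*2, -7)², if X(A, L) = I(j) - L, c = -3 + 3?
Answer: 1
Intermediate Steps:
c = 0
j = 2 (j = 2 - 1*0 = 2 + 0 = 2)
I(q) = -(2 + q)²/2
X(A, L) = -8 - L (X(A, L) = -(2 + 2)²/2 - L = -½*4² - L = -½*16 - L = -8 - L)
X(((5 + 3)/(6 + 1))*2, -7)² = (-8 - 1*(-7))² = (-8 + 7)² = (-1)² = 1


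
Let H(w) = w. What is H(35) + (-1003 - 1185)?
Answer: -2153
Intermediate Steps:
H(35) + (-1003 - 1185) = 35 + (-1003 - 1185) = 35 - 2188 = -2153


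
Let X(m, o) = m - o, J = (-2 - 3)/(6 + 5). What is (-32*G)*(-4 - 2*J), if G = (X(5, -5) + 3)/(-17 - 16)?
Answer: -14144/363 ≈ -38.964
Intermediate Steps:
J = -5/11 ≈ -0.45455
G = -13/33 (G = ((5 - 1*(-5)) + 3)/(-17 - 16) = ((5 + 5) + 3)/(-33) = (10 + 3)*(-1/33) = 13*(-1/33) = -13/33 ≈ -0.39394)
(-32*G)*(-4 - 2*J) = (-32*(-13/33))*(-4 - 2*(-5/11)) = 416*(-4 + 10/11)/33 = (416/33)*(-34/11) = -14144/363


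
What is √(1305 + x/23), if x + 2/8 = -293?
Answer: √5169/2 ≈ 35.948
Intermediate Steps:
x = -1173/4 (x = -¼ - 293 = -1173/4 ≈ -293.25)
√(1305 + x/23) = √(1305 - 1173/4/23) = √(1305 - 1173/4*1/23) = √(1305 - 51/4) = √(5169/4) = √5169/2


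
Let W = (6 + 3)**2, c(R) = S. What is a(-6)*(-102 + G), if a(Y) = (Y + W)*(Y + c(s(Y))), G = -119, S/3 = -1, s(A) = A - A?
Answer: 149175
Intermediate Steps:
s(A) = 0
S = -3 (S = 3*(-1) = -3)
c(R) = -3
W = 81 (W = 9**2 = 81)
a(Y) = (-3 + Y)*(81 + Y) (a(Y) = (Y + 81)*(Y - 3) = (81 + Y)*(-3 + Y) = (-3 + Y)*(81 + Y))
a(-6)*(-102 + G) = (-243 + (-6)**2 + 78*(-6))*(-102 - 119) = (-243 + 36 - 468)*(-221) = -675*(-221) = 149175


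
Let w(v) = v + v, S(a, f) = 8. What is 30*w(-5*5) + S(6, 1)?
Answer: -1492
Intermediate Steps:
w(v) = 2*v
30*w(-5*5) + S(6, 1) = 30*(2*(-5*5)) + 8 = 30*(2*(-25)) + 8 = 30*(-50) + 8 = -1500 + 8 = -1492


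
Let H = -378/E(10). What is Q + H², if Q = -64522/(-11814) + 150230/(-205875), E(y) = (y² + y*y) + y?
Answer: 646300034/81073575 ≈ 7.9718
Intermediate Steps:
E(y) = y + 2*y² (E(y) = (y² + y²) + y = 2*y² + y = y + 2*y²)
H = -9/5 (H = -378*1/(10*(1 + 2*10)) = -378*1/(10*(1 + 20)) = -378/(10*21) = -378/210 = -378*1/210 = -9/5 ≈ -1.8000)
Q = 383621651/81073575 (Q = -64522*(-1/11814) + 150230*(-1/205875) = 32261/5907 - 30046/41175 = 383621651/81073575 ≈ 4.7318)
Q + H² = 383621651/81073575 + (-9/5)² = 383621651/81073575 + 81/25 = 646300034/81073575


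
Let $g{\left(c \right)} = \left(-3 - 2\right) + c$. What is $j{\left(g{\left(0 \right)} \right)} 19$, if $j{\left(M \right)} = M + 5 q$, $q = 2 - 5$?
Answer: $-380$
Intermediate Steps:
$q = -3$ ($q = 2 - 5 = -3$)
$g{\left(c \right)} = -5 + c$
$j{\left(M \right)} = -15 + M$ ($j{\left(M \right)} = M + 5 \left(-3\right) = M - 15 = -15 + M$)
$j{\left(g{\left(0 \right)} \right)} 19 = \left(-15 + \left(-5 + 0\right)\right) 19 = \left(-15 - 5\right) 19 = \left(-20\right) 19 = -380$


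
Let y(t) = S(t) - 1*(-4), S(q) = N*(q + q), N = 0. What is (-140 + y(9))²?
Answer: 18496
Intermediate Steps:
S(q) = 0 (S(q) = 0*(q + q) = 0*(2*q) = 0)
y(t) = 4 (y(t) = 0 - 1*(-4) = 0 + 4 = 4)
(-140 + y(9))² = (-140 + 4)² = (-136)² = 18496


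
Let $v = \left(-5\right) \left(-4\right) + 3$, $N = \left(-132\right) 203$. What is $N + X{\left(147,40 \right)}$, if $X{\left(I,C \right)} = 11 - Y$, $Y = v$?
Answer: $-26808$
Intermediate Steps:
$N = -26796$
$v = 23$ ($v = 20 + 3 = 23$)
$Y = 23$
$X{\left(I,C \right)} = -12$ ($X{\left(I,C \right)} = 11 - 23 = -12$)
$N + X{\left(147,40 \right)} = -26796 - 12 = -26808$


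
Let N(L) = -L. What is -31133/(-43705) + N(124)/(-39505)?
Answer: 247065717/345313205 ≈ 0.71548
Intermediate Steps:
-31133/(-43705) + N(124)/(-39505) = -31133/(-43705) - 1*124/(-39505) = -31133*(-1/43705) - 124*(-1/39505) = 31133/43705 + 124/39505 = 247065717/345313205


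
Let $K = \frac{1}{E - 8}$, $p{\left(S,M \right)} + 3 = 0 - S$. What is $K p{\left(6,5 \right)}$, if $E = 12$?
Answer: $- \frac{9}{4} \approx -2.25$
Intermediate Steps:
$p{\left(S,M \right)} = -3 - S$ ($p{\left(S,M \right)} = -3 + \left(0 - S\right) = -3 - S$)
$K = \frac{1}{4}$ ($K = \frac{1}{12 - 8} = \frac{1}{4} \approx 0.25$)
$K p{\left(6,5 \right)} = \frac{-3 - 6}{4} = \frac{1}{4} \left(-9\right) = - \frac{9}{4}$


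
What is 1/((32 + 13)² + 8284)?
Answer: 1/10309 ≈ 9.7003e-5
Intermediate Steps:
1/((32 + 13)² + 8284) = 1/(45² + 8284) = 1/(2025 + 8284) = 1/10309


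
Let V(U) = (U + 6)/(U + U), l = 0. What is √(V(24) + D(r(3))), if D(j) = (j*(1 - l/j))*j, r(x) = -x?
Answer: √154/4 ≈ 3.1024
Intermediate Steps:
V(U) = (6 + U)/(2*U) (V(U) = (6 + U)/((2*U)) = (6 + U)*(1/(2*U)) = (6 + U)/(2*U))
D(j) = j² (D(j) = (j*(1 - 0/j))*j = (j*(1 - 1*0))*j = (j*(1 + 0))*j = (j*1)*j = j*j = j²)
√(V(24) + D(r(3))) = √((½)*(6 + 24)/24 + (-1*3)²) = √((½)*(1/24)*30 + (-3)²) = √(5/8 + 9) = √(77/8) = √154/4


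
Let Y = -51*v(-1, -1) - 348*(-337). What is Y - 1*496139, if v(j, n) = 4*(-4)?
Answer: -378047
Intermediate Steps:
v(j, n) = -16
Y = 118092 (Y = -51*(-16) - 348*(-337) = 816 + 117276 = 118092)
Y - 1*496139 = 118092 - 1*496139 = 118092 - 496139 = -378047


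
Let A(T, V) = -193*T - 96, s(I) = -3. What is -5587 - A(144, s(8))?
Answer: 22301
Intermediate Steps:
A(T, V) = -96 - 193*T
-5587 - A(144, s(8)) = -5587 - (-96 - 193*144) = -5587 - (-96 - 27792) = -5587 - 1*(-27888) = -5587 + 27888 = 22301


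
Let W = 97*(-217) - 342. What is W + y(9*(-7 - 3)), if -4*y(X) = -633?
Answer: -84931/4 ≈ -21233.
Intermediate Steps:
W = -21391 (W = -21049 - 342 = -21391)
y(X) = 633/4 (y(X) = -¼*(-633) = 633/4)
W + y(9*(-7 - 3)) = -21391 + 633/4 = -84931/4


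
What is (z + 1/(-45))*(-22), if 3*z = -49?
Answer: 16192/45 ≈ 359.82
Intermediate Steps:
z = -49/3 (z = (⅓)*(-49) = -49/3 ≈ -16.333)
(z + 1/(-45))*(-22) = (-49/3 + 1/(-45))*(-22) = (-49/3 - 1/45)*(-22) = -736/45*(-22) = 16192/45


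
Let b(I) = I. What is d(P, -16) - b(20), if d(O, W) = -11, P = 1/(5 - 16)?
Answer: -31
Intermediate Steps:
P = -1/11 (P = 1/(-11) = -1/11 ≈ -0.090909)
d(P, -16) - b(20) = -11 - 1*20 = -11 - 20 = -31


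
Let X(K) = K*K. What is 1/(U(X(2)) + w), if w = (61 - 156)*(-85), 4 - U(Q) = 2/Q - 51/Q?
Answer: 4/32365 ≈ 0.00012359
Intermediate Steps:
X(K) = K²
U(Q) = 4 + 49/Q (U(Q) = 4 - (2/Q - 51/Q) = 4 - (-49)/Q = 4 + 49/Q)
w = 8075 (w = -95*(-85) = 8075)
1/(U(X(2)) + w) = 1/((4 + 49/(2²)) + 8075) = 1/((4 + 49/4) + 8075) = 1/(65/4 + 8075) = 1/(32365/4) = 4/32365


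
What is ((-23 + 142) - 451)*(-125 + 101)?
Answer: 7968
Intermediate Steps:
((-23 + 142) - 451)*(-125 + 101) = (119 - 451)*(-24) = -332*(-24) = 7968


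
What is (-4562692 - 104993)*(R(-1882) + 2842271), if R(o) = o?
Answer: -13258041129465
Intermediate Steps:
(-4562692 - 104993)*(R(-1882) + 2842271) = (-4562692 - 104993)*(-1882 + 2842271) = -4667685*2840389 = -13258041129465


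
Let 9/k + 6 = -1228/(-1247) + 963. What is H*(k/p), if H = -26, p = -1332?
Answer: 16211/88400918 ≈ 0.00018338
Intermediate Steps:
k = 11223/1194607 (k = 9/(-6 + (-1228/(-1247) + 963)) = 9/(-6 + (-1228*(-1/1247) + 963)) = 9/(-6 + (1228/1247 + 963)) = 9/(-6 + 1202089/1247) = 9/(1194607/1247) = 9*(1247/1194607) = 11223/1194607 ≈ 0.0093947)
H*(k/p) = -291798/(1194607*(-1332)) = -291798*(-1)/(1194607*1332) = -26*(-1247/176801836) = 16211/88400918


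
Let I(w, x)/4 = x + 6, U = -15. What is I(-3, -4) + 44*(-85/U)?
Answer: 772/3 ≈ 257.33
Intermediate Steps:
I(w, x) = 24 + 4*x (I(w, x) = 4*(x + 6) = 4*(6 + x) = 24 + 4*x)
I(-3, -4) + 44*(-85/U) = (24 + 4*(-4)) + 44*(-85/(-15)) = (24 - 16) + 44*(-85*(-1/15)) = 8 + 44*(17/3) = 8 + 748/3 = 772/3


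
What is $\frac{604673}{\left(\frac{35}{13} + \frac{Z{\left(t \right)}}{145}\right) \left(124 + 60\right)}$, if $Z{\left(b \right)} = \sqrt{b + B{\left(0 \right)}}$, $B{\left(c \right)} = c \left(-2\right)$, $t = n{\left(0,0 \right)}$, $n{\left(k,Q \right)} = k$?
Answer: $\frac{7860749}{6440} \approx 1220.6$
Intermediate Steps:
$t = 0$
$B{\left(c \right)} = - 2 c$
$Z{\left(b \right)} = \sqrt{b}$ ($Z{\left(b \right)} = \sqrt{b - 0} = \sqrt{b + 0} = \sqrt{b}$)
$\frac{604673}{\left(\frac{35}{13} + \frac{Z{\left(t \right)}}{145}\right) \left(124 + 60\right)} = \frac{604673}{\left(\frac{35}{13} + \frac{\sqrt{0}}{145}\right) \left(124 + 60\right)} = \frac{604673}{\left(35 \cdot \frac{1}{13} + 0 \cdot \frac{1}{145}\right) 184} = \frac{604673}{\left(\frac{35}{13} + 0\right) 184} = \frac{604673}{\frac{35}{13} \cdot 184} = \frac{604673}{\frac{6440}{13}} = 604673 \cdot \frac{13}{6440} = \frac{7860749}{6440}$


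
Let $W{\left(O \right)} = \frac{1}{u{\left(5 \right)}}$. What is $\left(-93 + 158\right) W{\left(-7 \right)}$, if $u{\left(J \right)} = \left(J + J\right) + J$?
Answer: $\frac{13}{3} \approx 4.3333$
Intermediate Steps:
$u{\left(J \right)} = 3 J$ ($u{\left(J \right)} = 2 J + J = 3 J$)
$W{\left(O \right)} = \frac{1}{15}$ ($W{\left(O \right)} = \frac{1}{3 \cdot 5} = \frac{1}{15}$)
$\left(-93 + 158\right) W{\left(-7 \right)} = \left(-93 + 158\right) \frac{1}{15} = 65 \cdot \frac{1}{15} = \frac{13}{3}$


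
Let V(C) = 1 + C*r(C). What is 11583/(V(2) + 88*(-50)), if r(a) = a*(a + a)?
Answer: -1287/487 ≈ -2.6427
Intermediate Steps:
r(a) = 2*a**2 (r(a) = a*(2*a) = 2*a**2)
V(C) = 1 + 2*C**3 (V(C) = 1 + C*(2*C**2) = 1 + 2*C**3)
11583/(V(2) + 88*(-50)) = 11583/((1 + 2*2**3) + 88*(-50)) = 11583/((1 + 2*8) - 4400) = 11583/((1 + 16) - 4400) = 11583/(17 - 4400) = 11583/(-4383) = 11583*(-1/4383) = -1287/487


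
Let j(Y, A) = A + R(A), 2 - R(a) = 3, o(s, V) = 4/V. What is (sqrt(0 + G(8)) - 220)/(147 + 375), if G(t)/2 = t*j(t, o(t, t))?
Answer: -110/261 + I*sqrt(2)/261 ≈ -0.42146 + 0.0054184*I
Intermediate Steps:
R(a) = -1 (R(a) = 2 - 1*3 = 2 - 3 = -1)
j(Y, A) = -1 + A (j(Y, A) = A - 1 = -1 + A)
G(t) = 2*t*(-1 + 4/t) (G(t) = 2*(t*(-1 + 4/t)) = 2*t*(-1 + 4/t))
(sqrt(0 + G(8)) - 220)/(147 + 375) = (sqrt(0 + (8 - 2*8)) - 220)/(147 + 375) = (sqrt(0 + (8 - 16)) - 220)/522 = (sqrt(0 - 8) - 220)*(1/522) = (sqrt(-8) - 220)*(1/522) = (2*I*sqrt(2) - 220)*(1/522) = (-220 + 2*I*sqrt(2))*(1/522) = -110/261 + I*sqrt(2)/261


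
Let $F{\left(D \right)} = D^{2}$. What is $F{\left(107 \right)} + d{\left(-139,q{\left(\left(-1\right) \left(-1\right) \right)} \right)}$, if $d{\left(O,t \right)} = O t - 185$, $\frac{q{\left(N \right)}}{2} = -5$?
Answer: $12654$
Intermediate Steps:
$q{\left(N \right)} = -10$ ($q{\left(N \right)} = 2 \left(-5\right) = -10$)
$d{\left(O,t \right)} = -185 + O t$
$F{\left(107 \right)} + d{\left(-139,q{\left(\left(-1\right) \left(-1\right) \right)} \right)} = 107^{2} - -1205 = 11449 + \left(-185 + 1390\right) = 11449 + 1205 = 12654$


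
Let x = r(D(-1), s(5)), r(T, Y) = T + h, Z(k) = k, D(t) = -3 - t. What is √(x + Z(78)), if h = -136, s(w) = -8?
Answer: 2*I*√15 ≈ 7.746*I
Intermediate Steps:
r(T, Y) = -136 + T (r(T, Y) = T - 136 = -136 + T)
x = -138 (x = -136 + (-3 - 1*(-1)) = -136 + (-3 + 1) = -136 - 2 = -138)
√(x + Z(78)) = √(-138 + 78) = √(-60) = 2*I*√15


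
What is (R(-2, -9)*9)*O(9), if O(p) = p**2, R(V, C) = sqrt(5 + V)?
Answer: 729*sqrt(3) ≈ 1262.7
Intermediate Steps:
(R(-2, -9)*9)*O(9) = (sqrt(5 - 2)*9)*9**2 = (sqrt(3)*9)*81 = (9*sqrt(3))*81 = 729*sqrt(3)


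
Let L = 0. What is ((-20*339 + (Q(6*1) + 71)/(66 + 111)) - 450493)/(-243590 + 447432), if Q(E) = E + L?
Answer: -40468622/18040017 ≈ -2.2433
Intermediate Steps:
Q(E) = E (Q(E) = E + 0 = E)
((-20*339 + (Q(6*1) + 71)/(66 + 111)) - 450493)/(-243590 + 447432) = ((-20*339 + (6*1 + 71)/(66 + 111)) - 450493)/(-243590 + 447432) = ((-6780 + (6 + 71)/177) - 450493)/203842 = ((-6780 + 77*(1/177)) - 450493)*(1/203842) = ((-6780 + 77/177) - 450493)*(1/203842) = (-1199983/177 - 450493)*(1/203842) = -80937244/177*1/203842 = -40468622/18040017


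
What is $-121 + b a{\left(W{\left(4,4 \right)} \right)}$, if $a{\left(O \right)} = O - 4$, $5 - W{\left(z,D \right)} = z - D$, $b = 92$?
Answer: $-29$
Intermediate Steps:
$W{\left(z,D \right)} = 5 + D - z$ ($W{\left(z,D \right)} = 5 - \left(z - D\right) = 5 + \left(D - z\right) = 5 + D - z$)
$a{\left(O \right)} = -4 + O$ ($a{\left(O \right)} = O - 4 = -4 + O$)
$-121 + b a{\left(W{\left(4,4 \right)} \right)} = -121 + 92 \left(-4 + \left(5 + 4 - 4\right)\right) = -121 + 92 \left(-4 + 5\right) = -121 + 92 \cdot 1 = -121 + 92 = -29$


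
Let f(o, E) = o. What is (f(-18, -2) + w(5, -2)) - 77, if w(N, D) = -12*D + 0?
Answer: -71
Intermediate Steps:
w(N, D) = -12*D
(f(-18, -2) + w(5, -2)) - 77 = (-18 - 12*(-2)) - 77 = (-18 + 24) - 77 = 6 - 77 = -71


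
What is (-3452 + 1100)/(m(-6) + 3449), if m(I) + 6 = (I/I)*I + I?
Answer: -2352/3431 ≈ -0.68551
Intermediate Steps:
m(I) = -6 + 2*I (m(I) = -6 + ((I/I)*I + I) = -6 + (1*I + I) = -6 + (I + I) = -6 + 2*I)
(-3452 + 1100)/(m(-6) + 3449) = (-3452 + 1100)/((-6 + 2*(-6)) + 3449) = -2352/((-6 - 12) + 3449) = -2352/(-18 + 3449) = -2352/3431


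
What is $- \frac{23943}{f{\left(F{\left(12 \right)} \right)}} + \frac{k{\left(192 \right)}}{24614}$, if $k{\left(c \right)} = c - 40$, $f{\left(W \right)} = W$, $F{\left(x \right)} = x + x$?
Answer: $- \frac{98221559}{98456} \approx -997.62$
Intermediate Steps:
$F{\left(x \right)} = 2 x$
$k{\left(c \right)} = -40 + c$
$- \frac{23943}{f{\left(F{\left(12 \right)} \right)}} + \frac{k{\left(192 \right)}}{24614} = - \frac{23943}{2 \cdot 12} + \frac{-40 + 192}{24614} = - \frac{23943}{24} + 152 \cdot \frac{1}{24614} = \left(-23943\right) \frac{1}{24} + \frac{76}{12307} = - \frac{7981}{8} + \frac{76}{12307} = - \frac{98221559}{98456}$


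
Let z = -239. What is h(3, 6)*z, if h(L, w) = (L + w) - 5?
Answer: -956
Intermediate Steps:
h(L, w) = -5 + L + w
h(3, 6)*z = (-5 + 3 + 6)*(-239) = 4*(-239) = -956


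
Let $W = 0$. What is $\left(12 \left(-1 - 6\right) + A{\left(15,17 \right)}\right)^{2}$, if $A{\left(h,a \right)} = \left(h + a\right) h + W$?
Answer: $156816$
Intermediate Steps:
$A{\left(h,a \right)} = h \left(a + h\right)$ ($A{\left(h,a \right)} = \left(h + a\right) h + 0 = \left(a + h\right) h + 0 = h \left(a + h\right) + 0 = h \left(a + h\right)$)
$\left(12 \left(-1 - 6\right) + A{\left(15,17 \right)}\right)^{2} = \left(12 \left(-1 - 6\right) + 15 \left(17 + 15\right)\right)^{2} = \left(12 \left(-7\right) + 15 \cdot 32\right)^{2} = \left(-84 + 480\right)^{2} = 396^{2} = 156816$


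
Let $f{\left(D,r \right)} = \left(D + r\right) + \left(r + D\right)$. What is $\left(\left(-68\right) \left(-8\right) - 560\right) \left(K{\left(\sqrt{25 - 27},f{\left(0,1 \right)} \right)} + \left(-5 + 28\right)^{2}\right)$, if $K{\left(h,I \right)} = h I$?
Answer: $-8464 - 32 i \sqrt{2} \approx -8464.0 - 45.255 i$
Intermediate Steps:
$f{\left(D,r \right)} = 2 D + 2 r$ ($f{\left(D,r \right)} = \left(D + r\right) + \left(D + r\right) = 2 D + 2 r$)
$K{\left(h,I \right)} = I h$
$\left(\left(-68\right) \left(-8\right) - 560\right) \left(K{\left(\sqrt{25 - 27},f{\left(0,1 \right)} \right)} + \left(-5 + 28\right)^{2}\right) = \left(\left(-68\right) \left(-8\right) - 560\right) \left(\left(2 \cdot 0 + 2 \cdot 1\right) \sqrt{25 - 27} + \left(-5 + 28\right)^{2}\right) = \left(544 - 560\right) \left(\left(0 + 2\right) \sqrt{-2} + 23^{2}\right) = - 16 \left(2 i \sqrt{2} + 529\right) = - 16 \left(529 + 2 i \sqrt{2}\right) = -8464 - 32 i \sqrt{2}$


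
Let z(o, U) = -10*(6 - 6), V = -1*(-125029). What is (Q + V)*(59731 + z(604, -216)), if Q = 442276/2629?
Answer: 19660071413927/2629 ≈ 7.4782e+9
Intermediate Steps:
V = 125029
Q = 442276/2629 (Q = 442276*(1/2629) = 442276/2629 ≈ 168.23)
z(o, U) = 0 (z(o, U) = -10*0 = 0)
(Q + V)*(59731 + z(604, -216)) = (442276/2629 + 125029)*(59731 + 0) = (329143517/2629)*59731 = 19660071413927/2629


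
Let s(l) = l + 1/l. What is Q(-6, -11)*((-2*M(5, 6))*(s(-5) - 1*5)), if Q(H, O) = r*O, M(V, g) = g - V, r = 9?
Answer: -10098/5 ≈ -2019.6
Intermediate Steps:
Q(H, O) = 9*O
Q(-6, -11)*((-2*M(5, 6))*(s(-5) - 1*5)) = (9*(-11))*((-2*(6 - 1*5))*((-5 + 1/(-5)) - 1*5)) = -99*(-2*(6 - 5))*((-5 - ⅕) - 5) = -99*(-2*1)*(-26/5 - 5) = -(-198)*(-51)/5 = -99*102/5 = -10098/5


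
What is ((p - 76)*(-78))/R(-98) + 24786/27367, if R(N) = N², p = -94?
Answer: 150232791/65708167 ≈ 2.2864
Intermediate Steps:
((p - 76)*(-78))/R(-98) + 24786/27367 = ((-94 - 76)*(-78))/((-98)²) + 24786/27367 = -170*(-78)/9604 + 24786*(1/27367) = 13260*(1/9604) + 24786/27367 = 3315/2401 + 24786/27367 = 150232791/65708167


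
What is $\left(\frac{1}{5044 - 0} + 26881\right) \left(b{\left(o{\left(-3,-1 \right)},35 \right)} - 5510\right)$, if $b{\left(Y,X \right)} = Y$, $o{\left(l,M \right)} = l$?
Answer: $- \frac{747495348445}{5044} \approx -1.4819 \cdot 10^{8}$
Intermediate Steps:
$\left(\frac{1}{5044 - 0} + 26881\right) \left(b{\left(o{\left(-3,-1 \right)},35 \right)} - 5510\right) = \left(\frac{1}{5044 - 0} + 26881\right) \left(-3 - 5510\right) = \left(\frac{1}{5044 + 0} + 26881\right) \left(-5513\right) = \left(\frac{1}{5044} + 26881\right) \left(-5513\right) = \frac{135587765}{5044} \left(-5513\right) = - \frac{747495348445}{5044}$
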